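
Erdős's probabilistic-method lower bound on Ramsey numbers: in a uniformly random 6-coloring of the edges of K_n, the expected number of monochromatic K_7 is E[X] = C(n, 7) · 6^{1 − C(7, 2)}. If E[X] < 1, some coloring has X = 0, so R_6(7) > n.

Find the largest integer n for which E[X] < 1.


We need C(n, 7) · 6^{1 − 21} < 1, i.e. C(n, 7) < 6^{21 − 1} = 3656158440062976.
Check values of n near the boundary:
  n = 562: C(562, 7) = 3384017972944752; 3384017972944752 < 3656158440062976? YES
  n = 563: C(563, 7) = 3426622515769596; 3426622515769596 < 3656158440062976? YES
  n = 564: C(564, 7) = 3469685994423792; 3469685994423792 < 3656158440062976? YES
  n = 565: C(565, 7) = 3513212521235560; 3513212521235560 < 3656158440062976? YES
  n = 566: C(566, 7) = 3557206237959440; 3557206237959440 < 3656158440062976? YES
  n = 567: C(567, 7) = 3601671315933933; 3601671315933933 < 3656158440062976? YES
  n = 568: C(568, 7) = 3646611956239704; 3646611956239704 < 3656158440062976? YES
  n = 569: C(569, 7) = 3692032389858348; 3692032389858348 < 3656158440062976? NO
  n = 570: C(570, 7) = 3737936877831720; 3737936877831720 < 3656158440062976? NO
The largest n with C(n, 7) < 3656158440062976 is n = 568 (where E[X] = 16882462760369/16926659444736 ≈ 0.997). Hence R_6(7) > 568, i.e. R_6(7) ≥ 569.

Largest n = 568; hence R_6(7) > 568.


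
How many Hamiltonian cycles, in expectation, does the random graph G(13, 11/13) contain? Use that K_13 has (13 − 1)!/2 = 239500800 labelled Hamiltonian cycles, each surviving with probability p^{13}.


K_13 has (13 − 1)!/2 = 239500800 labelled Hamiltonian cycles.
For each such Hamiltonian cycle H, let X_H = 1 if all 13 edges of H are present in G. Then P[X_H = 1] = p^{13} = (11/13)^{13} = 34522712143931/302875106592253.
By linearity: E[X] = Σ_H E[X_H] = 239500800 · p^{13} = 239500800 · 34522712143931/302875106592253 = 8268217176641189644800/302875106592253.
Numerically: E[X] ≈ 2.73e+07.

E[X] = 239500800 · (11/13)^{13} = 8268217176641189644800/302875106592253 ≈ 2.73e+07.


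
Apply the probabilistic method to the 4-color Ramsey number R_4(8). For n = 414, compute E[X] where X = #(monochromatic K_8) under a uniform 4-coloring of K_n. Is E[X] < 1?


E[X] = C(414, 8) · 4^{1 − 28} = 19995425223496173 · 4^{−27} = 19995425223496173/18014398509481984.
As a reduced fraction: E[X] = 19995425223496173/18014398509481984 ≈ 1.110.
Is E[X] < 1? NO.
Since E[X] ≥ 1, the first-moment bound is inconclusive at n = 414; it does NOT by itself certify R_4(8) > 414.

E[X] = 19995425223496173/18014398509481984 ≈ 1.110; E[X] ≥ 1; first-moment method inconclusive here.


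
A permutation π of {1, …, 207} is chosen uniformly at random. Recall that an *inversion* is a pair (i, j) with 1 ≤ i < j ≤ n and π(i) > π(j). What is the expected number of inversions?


Write X = Σ X_I over the C(207, 2) = 21321 pairs i < j, with X_I the indicator of one inversion.
There are 21321 indicators.
For each fixed pair i < j, the values π(i) and π(j) are two distinct elements of {1, …, 207} in uniformly random order; by symmetry P[π(i) > π(j)] = 1/2.
By linearity: E[X] = 21321 · (1/2) = C(207, 2) · (1/2) = 21321/2 = 21321/2 ≈ 10660.50000.

E[X] = 21321/2 = 10660.50000.


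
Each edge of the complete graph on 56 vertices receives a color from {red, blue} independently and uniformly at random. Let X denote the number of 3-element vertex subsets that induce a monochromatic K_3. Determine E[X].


Let X = Σ_S X_S over the C(56, 3) = 27720 subsets S of size 3, where X_S = 1 if the K_3 on S is monochromatic.
For a fixed S, the K_3 on S has C(3, 2) = 3 edges. P[all 3 edges red] = (1/2)^3, and likewise for blue, so P[monochromatic] = 2·(1/2)^3 = 2^{1 − 3} = 1/4.
By linearity of expectation: E[X] = C(56, 3) · 2^{1 − 3} = 27720 · 1/4 = 6930.
Numerically: E[X] ≈ 6930.000000.

E[X] = C(56,3)·2^(1−C(3,2)) = 6930 ≈ 6930.000000.


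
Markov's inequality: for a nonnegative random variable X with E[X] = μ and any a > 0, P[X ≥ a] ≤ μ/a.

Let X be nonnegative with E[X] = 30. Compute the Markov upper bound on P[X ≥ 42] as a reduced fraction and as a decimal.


μ = E[X] = 30, a = 42.
Markov: P[X ≥ 42] ≤ μ/a = (30)/42 = 5/7.
Numerically: ≈ 0.7143.
(Since a = 42 > μ = 30.0000, the bound 5/7 is < 1 and informative.)

P[X ≥ 42] ≤ 5/7 ≈ 0.7143.


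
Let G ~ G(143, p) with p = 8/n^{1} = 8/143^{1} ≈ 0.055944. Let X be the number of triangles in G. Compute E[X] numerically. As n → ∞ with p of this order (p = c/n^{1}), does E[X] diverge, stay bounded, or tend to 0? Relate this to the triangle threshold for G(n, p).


Number of potential triangles: C(143, 3) = 477191.
Each occurs with probability p³ ≈ (0.055944)³ ≈ 1.7509020e-04.
By linearity: E[X] = C(143, 3)·p³ ≈ 477191 · 1.7509020e-04 ≈ 83.55147.
Here α = 1, so p = 8/n is exactly at the triangle threshold p ~ 1/n. Asymptotically E[X] → c³/6 = 8³/6 = 256/3 ≈ 85.33333, a bounded constant. In this regime the triangle count is asymptotically Poisson(c³/6).

E[X] ≈ 83.55147; in regime p = Θ(1/n^{1}) E[X] stays bounded (at the triangle threshold p ~ 1/n).


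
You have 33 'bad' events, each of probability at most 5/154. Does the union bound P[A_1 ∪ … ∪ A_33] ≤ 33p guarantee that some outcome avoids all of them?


Union bound: P[∪_{i=1}^{33} A_i] ≤ Σ_i P[A_i] ≤ 33·p = 33·(5/154) = 15/14.
Numerically: 15/14 ≈ 1.0714286.
Is 15/14 < 1? NO.
Since the bound 15/14 is ≥ 1, the union bound is uninformative here; it does NOT by itself certify existence.

33·p = 15/14 ≈ 1.0714286; existence NOT certified by the union bound.


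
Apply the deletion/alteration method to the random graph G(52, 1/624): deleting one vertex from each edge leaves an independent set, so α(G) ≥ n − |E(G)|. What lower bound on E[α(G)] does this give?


E[|E(G)|] = C(52, 2)·p = 1326 · (1/624) = 17/8.
E[α(G)] ≥ n − E[|E(G)|] = 52 − 17/8 = 399/8.
Numerically: ≈ 49.875.
(This is only a lower bound; the true E[α(G)] may be larger.)

E[α(G)] ≥ 399/8 ≈ 49.875.


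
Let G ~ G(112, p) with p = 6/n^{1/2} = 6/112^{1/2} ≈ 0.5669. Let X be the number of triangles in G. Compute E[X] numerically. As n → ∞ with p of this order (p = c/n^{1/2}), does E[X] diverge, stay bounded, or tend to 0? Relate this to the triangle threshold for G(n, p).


Number of potential triangles: C(112, 3) = 227920.
Each occurs with probability p³ ≈ (0.5669)³ ≈ 1.822329e-01.
By linearity: E[X] = C(112, 3)·p³ ≈ 227920 · 1.822329e-01 ≈ 41534.5159.
Since α = 1/2 < 1, p = c/n^{1/2} ≫ 1/n is above the triangle threshold p ~ 1/n. Asymptotically E[X] ~ (c³/6)·n^{3(1−α)} = (6³/6)·n^{1.5} → ∞; triangles are abundant w.h.p.

E[X] ≈ 41534.5159; in regime p = Θ(1/n^{1/2}) E[X] diverges (above the triangle threshold p ~ 1/n).


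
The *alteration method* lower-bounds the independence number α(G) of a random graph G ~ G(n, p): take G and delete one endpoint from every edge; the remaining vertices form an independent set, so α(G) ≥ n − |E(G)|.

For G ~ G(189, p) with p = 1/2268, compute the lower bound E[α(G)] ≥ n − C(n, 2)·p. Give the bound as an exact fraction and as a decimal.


E[|E(G)|] = C(189, 2)·p = 17766 · (1/2268) = 47/6.
E[α(G)] ≥ n − E[|E(G)|] = 189 − 47/6 = 1087/6.
Numerically: ≈ 181.16667.
(This is only a lower bound; the true E[α(G)] may be larger.)

E[α(G)] ≥ 1087/6 ≈ 181.16667.


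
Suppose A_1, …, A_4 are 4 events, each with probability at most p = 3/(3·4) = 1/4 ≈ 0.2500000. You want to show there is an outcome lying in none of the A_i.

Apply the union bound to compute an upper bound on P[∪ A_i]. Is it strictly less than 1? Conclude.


Union bound: P[∪_{i=1}^{4} A_i] ≤ Σ_i P[A_i] ≤ 4·p = 4·(1/4) = 1.
Numerically: 1 ≈ 1.0000000.
Is 1 < 1? NO.
Since the bound 1 is ≥ 1, the union bound is uninformative here; it does NOT by itself certify existence.

4·p = 1 ≈ 1.0000000; existence NOT certified by the union bound.


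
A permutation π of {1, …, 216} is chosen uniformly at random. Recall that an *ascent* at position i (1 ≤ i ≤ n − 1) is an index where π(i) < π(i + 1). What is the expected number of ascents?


Write X = Σ X_I over i = 1, …, 215, with X_I the indicator of one ascent.
There are 215 indicators.
For each fixed i, the pair (π(i), π(i+1)) is a uniformly random ordered pair of distinct values from {1, …, 216}; by symmetry P[π(i) < π(i+1)] = 1/2.
By linearity: E[X] = 215 · (1/2) = (216 − 1) · (1/2) = 215/2 ≈ 107.5000.

E[X] = 215/2 = 107.5000.


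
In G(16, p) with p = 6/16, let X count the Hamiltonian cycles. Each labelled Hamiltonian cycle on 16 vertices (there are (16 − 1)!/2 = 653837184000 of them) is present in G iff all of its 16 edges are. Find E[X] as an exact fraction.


K_16 has (16 − 1)!/2 = 653837184000 labelled Hamiltonian cycles.
For each such Hamiltonian cycle H, let X_H = 1 if all 16 edges of H are present in G. Then P[X_H = 1] = p^{16} = (3/8)^{16} = 43046721/281474976710656.
By linearity of expectation: E[X] = Σ_H E[X_H] = 653837184000 · p^{16} = 653837184000 · 43046721/281474976710656 = 27485885585032875/274877906944.
Numerically: E[X] ≈ 99993.1.

E[X] = 653837184000 · (3/8)^{16} = 27485885585032875/274877906944 ≈ 99993.1.


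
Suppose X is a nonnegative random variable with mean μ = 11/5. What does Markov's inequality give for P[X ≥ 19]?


μ = E[X] = 11/5, a = 19.
Markov: P[X ≥ 19] ≤ μ/a = (11/5)/19 = 11/95.
Numerically: ≈ 0.11579.
(Since a = 19 > μ = 2.20000, the bound 11/95 is < 1 and informative.)

P[X ≥ 19] ≤ 11/95 ≈ 0.11579.


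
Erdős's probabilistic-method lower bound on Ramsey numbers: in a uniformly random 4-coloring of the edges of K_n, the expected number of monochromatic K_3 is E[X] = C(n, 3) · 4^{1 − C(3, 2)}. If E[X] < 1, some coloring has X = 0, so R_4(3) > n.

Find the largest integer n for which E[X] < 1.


We need C(n, 3) · 4^{1 − 3} < 1, i.e. C(n, 3) < 4^{3 − 1} = 16.
Check values of n near the boundary:
  n = 3: C(3, 3) = 1; 1 < 16? YES
  n = 4: C(4, 3) = 4; 4 < 16? YES
  n = 5: C(5, 3) = 10; 10 < 16? YES
  n = 6: C(6, 3) = 20; 20 < 16? NO
  n = 7: C(7, 3) = 35; 35 < 16? NO
The largest n with C(n, 3) < 16 is n = 5 (where E[X] = 5/8 ≈ 0.6250). Hence R_4(3) > 5, i.e. R_4(3) ≥ 6.

Largest n = 5; hence R_4(3) > 5.


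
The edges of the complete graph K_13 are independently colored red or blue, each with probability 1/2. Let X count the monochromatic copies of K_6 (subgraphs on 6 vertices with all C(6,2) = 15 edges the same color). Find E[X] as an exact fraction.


Let X = Σ_S X_S over the C(13, 6) = 1716 subsets S of size 6, where X_S = 1 if the K_6 on S is monochromatic.
For a fixed S, the K_6 on S has C(6, 2) = 15 edges. P[all 15 edges red] = (1/2)^15, and likewise for blue, so P[monochromatic] = 2·(1/2)^15 = 2^{1 − 15} = 1/16384.
By linearity of expectation: E[X] = C(13, 6) · 2^{1 − 15} = 1716 · 1/16384 = 429/4096.
Numerically: E[X] ≈ 0.104736.

E[X] = C(13,6)·2^(1−C(6,2)) = 429/4096 ≈ 0.104736.


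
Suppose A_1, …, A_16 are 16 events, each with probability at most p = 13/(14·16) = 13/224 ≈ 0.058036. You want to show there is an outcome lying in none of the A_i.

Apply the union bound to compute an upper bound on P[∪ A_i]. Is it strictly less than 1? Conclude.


Union bound: P[∪_{i=1}^{16} A_i] ≤ Σ_i P[A_i] ≤ 16·p = 16·(13/224) = 13/14.
Numerically: 13/14 ≈ 0.928571.
Is 13/14 < 1? YES.
Since P[∪ A_i] ≤ 13/14 < 1, the complement has P[∩ A_i^c] ≥ 1 − 13/14 = 1/14 > 0, so some outcome avoids every A_i.

16·p = 13/14 ≈ 0.928571; existence CERTIFIED by the union bound.


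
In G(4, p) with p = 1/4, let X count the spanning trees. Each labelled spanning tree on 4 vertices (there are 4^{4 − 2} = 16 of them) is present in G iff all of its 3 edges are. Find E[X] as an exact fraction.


K_4 has 4^{4 − 2} = 16 labelled spanning trees.
For each such spanning tree H, let X_H = 1 if all 3 edges of H are present in G. Then P[X_H = 1] = p^{3} = (1/4)^{3} = 1/64.
Summing the indicators: E[X] = Σ_H E[X_H] = 16 · p^{3} = 16 · 1/64 = 1/4.
Numerically: E[X] ≈ 0.25.

E[X] = 16 · (1/4)^{3} = 1/4 ≈ 0.25.


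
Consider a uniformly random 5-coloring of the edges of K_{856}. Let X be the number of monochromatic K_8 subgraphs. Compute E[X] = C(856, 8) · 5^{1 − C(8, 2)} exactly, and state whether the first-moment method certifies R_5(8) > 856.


E[X] = C(856, 8) · 5^{1 − 28} = 6918660634157180775 · 5^{−27} = 6918660634157180775/7450580596923828125.
As a reduced fraction: E[X] = 276746425366287231/298023223876953125 ≈ 0.929.
Is E[X] < 1? YES.
Since E[X] < 1, there exists a 5-coloring of K_{856} with no monochromatic K_8; hence R_5(8) > 856.

E[X] = 276746425366287231/298023223876953125 ≈ 0.929; E[X] < 1, so R_5(8) > 856.


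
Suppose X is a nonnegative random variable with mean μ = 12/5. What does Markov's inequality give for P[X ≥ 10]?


μ = E[X] = 12/5, a = 10.
Markov: P[X ≥ 10] ≤ μ/a = (12/5)/10 = 6/25.
Numerically: ≈ 0.240000.
(Since a = 10 > μ = 2.400000, the bound 6/25 is < 1 and informative.)

P[X ≥ 10] ≤ 6/25 ≈ 0.240000.


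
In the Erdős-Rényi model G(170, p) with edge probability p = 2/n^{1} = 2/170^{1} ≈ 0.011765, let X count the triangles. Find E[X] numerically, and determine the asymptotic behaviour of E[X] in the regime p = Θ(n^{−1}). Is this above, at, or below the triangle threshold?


Number of potential triangles: C(170, 3) = 804440.
Each occurs with probability p³ ≈ (0.011765)³ ≈ 1.6283330e-06.
By linearity: E[X] = C(170, 3)·p³ ≈ 804440 · 1.6283330e-06 ≈ 1.30990.
Here α = 1, so p = 2/n is exactly at the triangle threshold p ~ 1/n. Asymptotically E[X] → c³/6 = 2³/6 = 4/3 ≈ 1.33333, a bounded constant. In this regime the triangle count is asymptotically Poisson(c³/6).

E[X] ≈ 1.30990; in regime p = Θ(1/n^{1}) E[X] stays bounded (at the triangle threshold p ~ 1/n).


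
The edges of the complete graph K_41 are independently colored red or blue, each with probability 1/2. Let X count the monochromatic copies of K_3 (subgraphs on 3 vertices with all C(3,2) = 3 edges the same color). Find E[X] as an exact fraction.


Let X = Σ_S X_S over the C(41, 3) = 10660 subsets S of size 3, where X_S = 1 if the K_3 on S is monochromatic.
For a fixed S, the K_3 on S has C(3, 2) = 3 edges. P[all 3 edges red] = (1/2)^3, and likewise for blue, so P[monochromatic] = 2·(1/2)^3 = 2^{1 − 3} = 1/4.
By linearity: E[X] = C(41, 3) · 2^{1 − 3} = 10660 · 1/4 = 2665.
Numerically: E[X] ≈ 2665.00000.

E[X] = C(41,3)·2^(1−C(3,2)) = 2665 ≈ 2665.00000.


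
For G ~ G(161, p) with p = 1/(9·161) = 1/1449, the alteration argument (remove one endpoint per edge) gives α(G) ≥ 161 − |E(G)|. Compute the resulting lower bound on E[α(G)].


E[|E(G)|] = C(161, 2)·p = 12880 · (1/1449) = 80/9.
E[α(G)] ≥ n − E[|E(G)|] = 161 − 80/9 = 1369/9.
Numerically: ≈ 152.111111.
(This is only a lower bound; the true E[α(G)] may be larger.)

E[α(G)] ≥ 1369/9 ≈ 152.111111.


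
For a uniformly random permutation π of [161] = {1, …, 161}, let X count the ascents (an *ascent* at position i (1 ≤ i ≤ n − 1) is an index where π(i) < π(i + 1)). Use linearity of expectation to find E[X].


Write X = Σ X_I over i = 1, …, 160, with X_I the indicator of one ascent.
There are 160 indicators.
For each fixed i, the pair (π(i), π(i+1)) is a uniformly random ordered pair of distinct values from {1, …, 161}; by symmetry P[π(i) < π(i+1)] = 1/2.
By linearity: E[X] = 160 · (1/2) = (161 − 1) · (1/2) = 80 ≈ 80.000.

E[X] = 80 = 80.000.


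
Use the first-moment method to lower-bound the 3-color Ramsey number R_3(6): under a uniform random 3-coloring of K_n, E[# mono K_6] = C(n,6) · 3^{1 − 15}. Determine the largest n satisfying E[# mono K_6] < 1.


We need C(n, 6) · 3^{1 − 15} < 1, i.e. C(n, 6) < 3^{15 − 1} = 4782969.
Check values of n near the boundary:
  n = 40: C(40, 6) = 3838380; 3838380 < 4782969? YES
  n = 41: C(41, 6) = 4496388; 4496388 < 4782969? YES
  n = 42: C(42, 6) = 5245786; 5245786 < 4782969? NO
  n = 43: C(43, 6) = 6096454; 6096454 < 4782969? NO
  n = 44: C(44, 6) = 7059052; 7059052 < 4782969? NO
The largest n with C(n, 6) < 4782969 is n = 41 (where E[X] = 1498796/1594323 ≈ 0.940083). Hence R_3(6) > 41, i.e. R_3(6) ≥ 42.

Largest n = 41; hence R_3(6) > 41.


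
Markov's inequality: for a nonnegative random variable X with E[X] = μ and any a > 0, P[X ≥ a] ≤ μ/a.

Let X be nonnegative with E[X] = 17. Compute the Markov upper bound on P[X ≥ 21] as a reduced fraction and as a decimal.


μ = E[X] = 17, a = 21.
Markov: P[X ≥ 21] ≤ μ/a = (17)/21 = 17/21.
Numerically: ≈ 0.809524.
(Since a = 21 > μ = 17.000000, the bound 17/21 is < 1 and informative.)

P[X ≥ 21] ≤ 17/21 ≈ 0.809524.


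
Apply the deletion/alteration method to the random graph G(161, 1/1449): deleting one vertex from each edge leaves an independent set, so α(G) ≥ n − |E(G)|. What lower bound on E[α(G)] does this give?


E[|E(G)|] = C(161, 2)·p = 12880 · (1/1449) = 80/9.
E[α(G)] ≥ n − E[|E(G)|] = 161 − 80/9 = 1369/9.
Numerically: ≈ 152.11111.
(This is only a lower bound; the true E[α(G)] may be larger.)

E[α(G)] ≥ 1369/9 ≈ 152.11111.


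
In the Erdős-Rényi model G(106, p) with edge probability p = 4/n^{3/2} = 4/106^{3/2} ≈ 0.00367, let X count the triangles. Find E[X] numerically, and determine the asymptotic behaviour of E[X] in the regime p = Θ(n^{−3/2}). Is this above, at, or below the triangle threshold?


Number of potential triangles: C(106, 3) = 192920.
Each occurs with probability p³ ≈ (0.00367)³ ≈ 4.92384e-08.
By linearity: E[X] = C(106, 3)·p³ ≈ 192920 · 4.92384e-08 ≈ 0.009.
Since α = 3/2 > 1, p = c/n^{3/2} = o(1/n) is below the triangle threshold p ~ 1/n. Asymptotically E[X] ~ (c³/6)·n^{3(1−α)} = (4³/6)·n^{-1.5} → 0, so by Markov's inequality G has no triangles w.h.p.

E[X] ≈ 0.009; in regime p = Θ(1/n^{3/2}) E[X] tends to 0 (below the triangle threshold p ~ 1/n).


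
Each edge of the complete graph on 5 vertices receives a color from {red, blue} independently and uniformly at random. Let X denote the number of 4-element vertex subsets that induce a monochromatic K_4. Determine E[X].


Let X = Σ_S X_S over the C(5, 4) = 5 subsets S of size 4, where X_S = 1 if the K_4 on S is monochromatic.
For a fixed S, the K_4 on S has C(4, 2) = 6 edges. P[all 6 edges red] = (1/2)^6, and likewise for blue, so P[monochromatic] = 2·(1/2)^6 = 2^{1 − 6} = 1/32.
Summing: E[X] = C(5, 4) · 2^{1 − 6} = 5 · 1/32 = 5/32.
Numerically: E[X] ≈ 0.156.

E[X] = C(5,4)·2^(1−C(4,2)) = 5/32 ≈ 0.156.


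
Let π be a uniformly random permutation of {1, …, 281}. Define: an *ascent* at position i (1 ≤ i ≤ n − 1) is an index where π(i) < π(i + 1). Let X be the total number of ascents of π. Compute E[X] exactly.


Write X = Σ X_I over i = 1, …, 280, with X_I the indicator of one ascent.
There are 280 indicators.
For each fixed i, the pair (π(i), π(i+1)) is a uniformly random ordered pair of distinct values from {1, …, 281}; by symmetry P[π(i) < π(i+1)] = 1/2.
By linearity: E[X] = 280 · (1/2) = (281 − 1) · (1/2) = 140 ≈ 140.000.

E[X] = 140 = 140.000.


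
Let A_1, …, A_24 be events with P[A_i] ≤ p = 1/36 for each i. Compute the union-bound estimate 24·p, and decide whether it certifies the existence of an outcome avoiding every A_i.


Union bound: P[∪_{i=1}^{24} A_i] ≤ Σ_i P[A_i] ≤ 24·p = 24·(1/36) = 2/3.
Numerically: 2/3 ≈ 0.667.
Is 2/3 < 1? YES.
Since P[∪ A_i] ≤ 2/3 < 1, the complement has P[∩ A_i^c] ≥ 1 − 2/3 = 1/3 > 0, so some outcome avoids every A_i.

24·p = 2/3 ≈ 0.667; existence CERTIFIED by the union bound.


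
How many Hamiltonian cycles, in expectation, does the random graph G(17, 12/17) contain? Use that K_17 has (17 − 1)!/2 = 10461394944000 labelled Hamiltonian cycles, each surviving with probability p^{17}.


K_17 has (17 − 1)!/2 = 10461394944000 labelled Hamiltonian cycles.
For each such Hamiltonian cycle H, let X_H = 1 if all 17 edges of H are present in G. Then P[X_H = 1] = p^{17} = (12/17)^{17} = 2218611106740436992/827240261886336764177.
By linearity of expectation: E[X] = Σ_H E[X_H] = 10461394944000 · p^{17} = 10461394944000 · 2218611106740436992/827240261886336764177 = 23209767014756651868459368448000/827240261886336764177.
Numerically: E[X] ≈ 2.806e+10.

E[X] = 10461394944000 · (12/17)^{17} = 23209767014756651868459368448000/827240261886336764177 ≈ 2.806e+10.


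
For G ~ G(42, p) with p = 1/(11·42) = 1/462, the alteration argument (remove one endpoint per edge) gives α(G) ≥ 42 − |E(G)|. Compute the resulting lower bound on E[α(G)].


E[|E(G)|] = C(42, 2)·p = 861 · (1/462) = 41/22.
E[α(G)] ≥ n − E[|E(G)|] = 42 − 41/22 = 883/22.
Numerically: ≈ 40.136364.
(This is only a lower bound; the true E[α(G)] may be larger.)

E[α(G)] ≥ 883/22 ≈ 40.136364.


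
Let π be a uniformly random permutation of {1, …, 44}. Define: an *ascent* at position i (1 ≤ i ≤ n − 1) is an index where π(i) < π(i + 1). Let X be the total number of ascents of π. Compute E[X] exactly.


Write X = Σ X_I over i = 1, …, 43, with X_I the indicator of one ascent.
There are 43 indicators.
For each fixed i, the pair (π(i), π(i+1)) is a uniformly random ordered pair of distinct values from {1, …, 44}; by symmetry P[π(i) < π(i+1)] = 1/2.
By linearity: E[X] = 43 · (1/2) = (44 − 1) · (1/2) = 43/2 ≈ 21.50000.

E[X] = 43/2 = 21.50000.


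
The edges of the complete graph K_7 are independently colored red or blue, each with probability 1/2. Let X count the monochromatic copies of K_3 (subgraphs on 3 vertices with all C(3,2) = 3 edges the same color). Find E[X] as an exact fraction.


Let X = Σ_S X_S over the C(7, 3) = 35 subsets S of size 3, where X_S = 1 if the K_3 on S is monochromatic.
For a fixed S, the K_3 on S has C(3, 2) = 3 edges. P[all 3 edges red] = (1/2)^3, and likewise for blue, so P[monochromatic] = 2·(1/2)^3 = 2^{1 − 3} = 1/4.
By linearity of expectation: E[X] = C(7, 3) · 2^{1 − 3} = 35 · 1/4 = 35/4.
Numerically: E[X] ≈ 8.750000.

E[X] = C(7,3)·2^(1−C(3,2)) = 35/4 ≈ 8.750000.


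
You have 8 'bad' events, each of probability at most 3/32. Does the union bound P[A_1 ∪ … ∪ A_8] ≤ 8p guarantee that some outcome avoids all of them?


Union bound: P[∪_{i=1}^{8} A_i] ≤ Σ_i P[A_i] ≤ 8·p = 8·(3/32) = 3/4.
Numerically: 3/4 ≈ 0.750.
Is 3/4 < 1? YES.
Since P[∪ A_i] ≤ 3/4 < 1, the complement has P[∩ A_i^c] ≥ 1 − 3/4 = 1/4 > 0, so some outcome avoids every A_i.

8·p = 3/4 ≈ 0.750; existence CERTIFIED by the union bound.


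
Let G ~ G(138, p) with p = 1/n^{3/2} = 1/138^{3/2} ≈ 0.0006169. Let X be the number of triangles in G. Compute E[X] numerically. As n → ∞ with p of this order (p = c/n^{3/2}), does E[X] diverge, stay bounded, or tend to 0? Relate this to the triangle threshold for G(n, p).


Number of potential triangles: C(138, 3) = 428536.
Each occurs with probability p³ ≈ (0.0006169)³ ≈ 2.347168e-10.
By linearity: E[X] = C(138, 3)·p³ ≈ 428536 · 2.347168e-10 ≈ 0.0001.
Since α = 3/2 > 1, p = c/n^{3/2} = o(1/n) is below the triangle threshold p ~ 1/n. Asymptotically E[X] ~ (c³/6)·n^{3(1−α)} = (1³/6)·n^{-1.5} → 0, so by Markov's inequality G has no triangles w.h.p.

E[X] ≈ 0.0001; in regime p = Θ(1/n^{3/2}) E[X] tends to 0 (below the triangle threshold p ~ 1/n).


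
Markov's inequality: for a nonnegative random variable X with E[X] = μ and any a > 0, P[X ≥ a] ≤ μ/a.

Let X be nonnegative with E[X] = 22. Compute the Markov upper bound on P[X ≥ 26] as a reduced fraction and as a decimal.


μ = E[X] = 22, a = 26.
Markov: P[X ≥ 26] ≤ μ/a = (22)/26 = 11/13.
Numerically: ≈ 0.846.
(Since a = 26 > μ = 22.000, the bound 11/13 is < 1 and informative.)

P[X ≥ 26] ≤ 11/13 ≈ 0.846.


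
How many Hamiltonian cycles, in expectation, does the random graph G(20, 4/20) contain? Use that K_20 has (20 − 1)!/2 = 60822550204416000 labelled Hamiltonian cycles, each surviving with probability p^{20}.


K_20 has (20 − 1)!/2 = 60822550204416000 labelled Hamiltonian cycles.
For each such Hamiltonian cycle H, let X_H = 1 if all 20 edges of H are present in G. Then P[X_H = 1] = p^{20} = (1/5)^{20} = 1/95367431640625.
Summing the indicators: E[X] = Σ_H E[X_H] = 60822550204416000 · p^{20} = 60822550204416000 · 1/95367431640625 = 486580401635328/762939453125.
Numerically: E[X] ≈ 638.

E[X] = 60822550204416000 · (1/5)^{20} = 486580401635328/762939453125 ≈ 638.


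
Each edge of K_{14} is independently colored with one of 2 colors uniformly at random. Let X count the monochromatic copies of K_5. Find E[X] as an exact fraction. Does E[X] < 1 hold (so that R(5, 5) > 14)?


E[X] = C(14, 5) · 2^{1 − 10} = 2002 · 2^{−9} = 2002/512.
As a reduced fraction: E[X] = 1001/256 ≈ 3.910156.
Is E[X] < 1? NO.
Since E[X] ≥ 1, the first-moment bound is inconclusive at n = 14; it does NOT by itself certify R(5, 5) > 14.

E[X] = 1001/256 ≈ 3.910156; E[X] ≥ 1; first-moment method inconclusive here.


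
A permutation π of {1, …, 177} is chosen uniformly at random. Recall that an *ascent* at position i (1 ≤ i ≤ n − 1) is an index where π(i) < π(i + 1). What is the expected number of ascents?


Write X = Σ X_I over i = 1, …, 176, with X_I the indicator of one ascent.
There are 176 indicators.
For each fixed i, the pair (π(i), π(i+1)) is a uniformly random ordered pair of distinct values from {1, …, 177}; by symmetry P[π(i) < π(i+1)] = 1/2.
By linearity: E[X] = 176 · (1/2) = (177 − 1) · (1/2) = 88 ≈ 88.000000.

E[X] = 88 = 88.000000.


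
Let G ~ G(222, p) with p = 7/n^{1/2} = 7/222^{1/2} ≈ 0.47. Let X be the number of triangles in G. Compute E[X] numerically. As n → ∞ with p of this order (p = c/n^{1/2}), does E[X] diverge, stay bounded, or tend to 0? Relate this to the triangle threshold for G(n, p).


Number of potential triangles: C(222, 3) = 1798940.
Each occurs with probability p³ ≈ (0.47)³ ≈ 1.03697e-01.
By linearity: E[X] = C(222, 3)·p³ ≈ 1798940 · 1.03697e-01 ≈ 186544.022.
Since α = 1/2 < 1, p = c/n^{1/2} ≫ 1/n is above the triangle threshold p ~ 1/n. Asymptotically E[X] ~ (c³/6)·n^{3(1−α)} = (7³/6)·n^{1.5} → ∞; triangles are abundant w.h.p.

E[X] ≈ 186544.022; in regime p = Θ(1/n^{1/2}) E[X] diverges (above the triangle threshold p ~ 1/n).


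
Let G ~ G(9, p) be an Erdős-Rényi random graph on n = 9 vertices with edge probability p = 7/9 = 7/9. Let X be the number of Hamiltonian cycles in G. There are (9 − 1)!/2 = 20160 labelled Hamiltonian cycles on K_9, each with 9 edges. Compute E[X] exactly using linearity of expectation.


K_9 has (9 − 1)!/2 = 20160 labelled Hamiltonian cycles.
For each such Hamiltonian cycle H, let X_H = 1 if all 9 edges of H are present in G. Then P[X_H = 1] = p^{9} = (7/9)^{9} = 40353607/387420489.
By linearity: E[X] = Σ_H E[X_H] = 20160 · p^{9} = 20160 · 40353607/387420489 = 90392079680/43046721.
Numerically: E[X] ≈ 2099.9.

E[X] = 20160 · (7/9)^{9} = 90392079680/43046721 ≈ 2099.9.


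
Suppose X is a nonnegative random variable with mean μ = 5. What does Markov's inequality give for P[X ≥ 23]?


μ = E[X] = 5, a = 23.
Markov: P[X ≥ 23] ≤ μ/a = (5)/23 = 5/23.
Numerically: ≈ 0.217391.
(Since a = 23 > μ = 5.000000, the bound 5/23 is < 1 and informative.)

P[X ≥ 23] ≤ 5/23 ≈ 0.217391.


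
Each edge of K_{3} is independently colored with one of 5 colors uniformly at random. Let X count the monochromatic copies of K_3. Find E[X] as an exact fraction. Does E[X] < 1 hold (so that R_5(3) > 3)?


E[X] = C(3, 3) · 5^{1 − 3} = 1 · 5^{−2} = 1/25.
As a reduced fraction: E[X] = 1/25 ≈ 0.0400000.
Is E[X] < 1? YES.
Since E[X] < 1, there exists a 5-coloring of K_{3} with no monochromatic K_3; hence R_5(3) > 3.

E[X] = 1/25 ≈ 0.0400000; E[X] < 1, so R_5(3) > 3.


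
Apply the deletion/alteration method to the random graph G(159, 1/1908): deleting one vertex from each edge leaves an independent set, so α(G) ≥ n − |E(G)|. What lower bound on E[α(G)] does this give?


E[|E(G)|] = C(159, 2)·p = 12561 · (1/1908) = 79/12.
E[α(G)] ≥ n − E[|E(G)|] = 159 − 79/12 = 1829/12.
Numerically: ≈ 152.416667.
(This is only a lower bound; the true E[α(G)] may be larger.)

E[α(G)] ≥ 1829/12 ≈ 152.416667.


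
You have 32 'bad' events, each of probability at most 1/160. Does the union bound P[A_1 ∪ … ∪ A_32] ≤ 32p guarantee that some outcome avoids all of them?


Union bound: P[∪_{i=1}^{32} A_i] ≤ Σ_i P[A_i] ≤ 32·p = 32·(1/160) = 1/5.
Numerically: 1/5 ≈ 0.200000.
Is 1/5 < 1? YES.
Since P[∪ A_i] ≤ 1/5 < 1, the complement has P[∩ A_i^c] ≥ 1 − 1/5 = 4/5 > 0, so some outcome avoids every A_i.

32·p = 1/5 ≈ 0.200000; existence CERTIFIED by the union bound.


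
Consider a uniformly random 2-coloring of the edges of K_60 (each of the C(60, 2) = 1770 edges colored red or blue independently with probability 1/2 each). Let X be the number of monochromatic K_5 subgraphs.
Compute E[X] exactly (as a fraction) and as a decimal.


Let X = Σ_S X_S over the C(60, 5) = 5461512 subsets S of size 5, where X_S = 1 if the K_5 on S is monochromatic.
For a fixed S, the K_5 on S has C(5, 2) = 10 edges. P[all 10 edges red] = (1/2)^10, and likewise for blue, so P[monochromatic] = 2·(1/2)^10 = 2^{1 − 10} = 1/512.
By linearity: E[X] = C(60, 5) · 2^{1 − 10} = 5461512 · 1/512 = 682689/64.
Numerically: E[X] ≈ 10667.0156.

E[X] = C(60,5)·2^(1−C(5,2)) = 682689/64 ≈ 10667.0156.


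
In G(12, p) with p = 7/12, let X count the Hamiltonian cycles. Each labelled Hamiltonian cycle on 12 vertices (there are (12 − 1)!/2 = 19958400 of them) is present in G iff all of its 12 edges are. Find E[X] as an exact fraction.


K_12 has (12 − 1)!/2 = 19958400 labelled Hamiltonian cycles.
For each such Hamiltonian cycle H, let X_H = 1 if all 12 edges of H are present in G. Then P[X_H = 1] = p^{12} = (7/12)^{12} = 13841287201/8916100448256.
By linearity of expectation: E[X] = Σ_H E[X_H] = 19958400 · p^{12} = 19958400 · 13841287201/8916100448256 = 26644477861925/859963392.
Numerically: E[X] ≈ 3.1e+04.

E[X] = 19958400 · (7/12)^{12} = 26644477861925/859963392 ≈ 3.1e+04.


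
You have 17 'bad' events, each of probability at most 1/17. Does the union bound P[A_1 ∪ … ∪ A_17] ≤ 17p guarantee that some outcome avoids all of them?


Union bound: P[∪_{i=1}^{17} A_i] ≤ Σ_i P[A_i] ≤ 17·p = 17·(1/17) = 1.
Numerically: 1 ≈ 1.0000000.
Is 1 < 1? NO.
Since the bound 1 is ≥ 1, the union bound is uninformative here; it does NOT by itself certify existence.

17·p = 1 ≈ 1.0000000; existence NOT certified by the union bound.


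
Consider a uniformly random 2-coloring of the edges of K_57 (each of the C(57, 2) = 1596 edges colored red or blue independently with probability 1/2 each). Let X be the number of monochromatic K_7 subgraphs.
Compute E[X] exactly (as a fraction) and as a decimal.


Let X = Σ_S X_S over the C(57, 7) = 264385836 subsets S of size 7, where X_S = 1 if the K_7 on S is monochromatic.
For a fixed S, the K_7 on S has C(7, 2) = 21 edges. P[all 21 edges red] = (1/2)^21, and likewise for blue, so P[monochromatic] = 2·(1/2)^21 = 2^{1 − 21} = 1/1048576.
Summing: E[X] = C(57, 7) · 2^{1 − 21} = 264385836 · 1/1048576 = 66096459/262144.
Numerically: E[X] ≈ 252.138.

E[X] = C(57,7)·2^(1−C(7,2)) = 66096459/262144 ≈ 252.138.


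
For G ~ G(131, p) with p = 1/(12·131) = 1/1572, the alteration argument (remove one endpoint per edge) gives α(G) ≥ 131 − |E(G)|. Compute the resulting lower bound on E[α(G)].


E[|E(G)|] = C(131, 2)·p = 8515 · (1/1572) = 65/12.
E[α(G)] ≥ n − E[|E(G)|] = 131 − 65/12 = 1507/12.
Numerically: ≈ 125.583333.
(This is only a lower bound; the true E[α(G)] may be larger.)

E[α(G)] ≥ 1507/12 ≈ 125.583333.


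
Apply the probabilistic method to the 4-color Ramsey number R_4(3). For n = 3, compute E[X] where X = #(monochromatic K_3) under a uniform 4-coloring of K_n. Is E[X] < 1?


E[X] = C(3, 3) · 4^{1 − 3} = 1 · 4^{−2} = 1/16.
As a reduced fraction: E[X] = 1/16 ≈ 0.062.
Is E[X] < 1? YES.
Since E[X] < 1, there exists a 4-coloring of K_{3} with no monochromatic K_3; hence R_4(3) > 3.

E[X] = 1/16 ≈ 0.062; E[X] < 1, so R_4(3) > 3.


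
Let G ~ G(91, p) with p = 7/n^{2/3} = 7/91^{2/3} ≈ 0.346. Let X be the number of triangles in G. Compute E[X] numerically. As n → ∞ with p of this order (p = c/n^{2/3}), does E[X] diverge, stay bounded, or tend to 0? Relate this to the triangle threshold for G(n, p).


Number of potential triangles: C(91, 3) = 121485.
Each occurs with probability p³ ≈ (0.346)³ ≈ 4.1420118e-02.
By linearity: E[X] = C(91, 3)·p³ ≈ 121485 · 4.1420118e-02 ≈ 5031.92308.
Since α = 2/3 < 1, p = c/n^{2/3} ≫ 1/n is above the triangle threshold p ~ 1/n. Asymptotically E[X] ~ (c³/6)·n^{3(1−α)} = (7³/6)·n^{1} → ∞; triangles are abundant w.h.p.

E[X] ≈ 5031.92308; in regime p = Θ(1/n^{2/3}) E[X] diverges (above the triangle threshold p ~ 1/n).


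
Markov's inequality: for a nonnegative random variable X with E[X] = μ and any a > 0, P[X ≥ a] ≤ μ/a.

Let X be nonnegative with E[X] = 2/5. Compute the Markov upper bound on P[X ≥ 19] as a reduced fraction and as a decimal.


μ = E[X] = 2/5, a = 19.
Markov: P[X ≥ 19] ≤ μ/a = (2/5)/19 = 2/95.
Numerically: ≈ 0.021.
(Since a = 19 > μ = 0.400, the bound 2/95 is < 1 and informative.)

P[X ≥ 19] ≤ 2/95 ≈ 0.021.


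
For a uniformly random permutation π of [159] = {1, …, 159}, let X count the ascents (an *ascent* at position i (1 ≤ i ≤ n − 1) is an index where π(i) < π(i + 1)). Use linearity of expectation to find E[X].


Write X = Σ X_I over i = 1, …, 158, with X_I the indicator of one ascent.
There are 158 indicators.
For each fixed i, the pair (π(i), π(i+1)) is a uniformly random ordered pair of distinct values from {1, …, 159}; by symmetry P[π(i) < π(i+1)] = 1/2.
By linearity: E[X] = 158 · (1/2) = (159 − 1) · (1/2) = 79 ≈ 79.000.

E[X] = 79 = 79.000.


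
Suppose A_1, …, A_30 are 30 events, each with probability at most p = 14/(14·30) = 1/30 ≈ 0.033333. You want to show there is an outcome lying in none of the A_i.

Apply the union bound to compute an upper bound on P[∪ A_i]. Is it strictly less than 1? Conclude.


Union bound: P[∪_{i=1}^{30} A_i] ≤ Σ_i P[A_i] ≤ 30·p = 30·(1/30) = 1.
Numerically: 1 ≈ 1.000000.
Is 1 < 1? NO.
Since the bound 1 is ≥ 1, the union bound is uninformative here; it does NOT by itself certify existence.

30·p = 1 ≈ 1.000000; existence NOT certified by the union bound.


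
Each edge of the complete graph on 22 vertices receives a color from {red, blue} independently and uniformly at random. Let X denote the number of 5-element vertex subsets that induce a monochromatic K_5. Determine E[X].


Let X = Σ_S X_S over the C(22, 5) = 26334 subsets S of size 5, where X_S = 1 if the K_5 on S is monochromatic.
For a fixed S, the K_5 on S has C(5, 2) = 10 edges. P[all 10 edges red] = (1/2)^10, and likewise for blue, so P[monochromatic] = 2·(1/2)^10 = 2^{1 − 10} = 1/512.
By linearity of expectation: E[X] = C(22, 5) · 2^{1 − 10} = 26334 · 1/512 = 13167/256.
Numerically: E[X] ≈ 51.43359.

E[X] = C(22,5)·2^(1−C(5,2)) = 13167/256 ≈ 51.43359.


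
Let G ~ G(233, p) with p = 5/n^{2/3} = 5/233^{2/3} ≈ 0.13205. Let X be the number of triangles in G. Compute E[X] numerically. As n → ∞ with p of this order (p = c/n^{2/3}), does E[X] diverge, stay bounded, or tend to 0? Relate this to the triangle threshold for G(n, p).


Number of potential triangles: C(233, 3) = 2081156.
Each occurs with probability p³ ≈ (0.13205)³ ≈ 2.3024922e-03.
By linearity: E[X] = C(233, 3)·p³ ≈ 2081156 · 2.3024922e-03 ≈ 4791.84549.
Since α = 2/3 < 1, p = c/n^{2/3} ≫ 1/n is above the triangle threshold p ~ 1/n. Asymptotically E[X] ~ (c³/6)·n^{3(1−α)} = (5³/6)·n^{1} → ∞; triangles are abundant w.h.p.

E[X] ≈ 4791.84549; in regime p = Θ(1/n^{2/3}) E[X] diverges (above the triangle threshold p ~ 1/n).


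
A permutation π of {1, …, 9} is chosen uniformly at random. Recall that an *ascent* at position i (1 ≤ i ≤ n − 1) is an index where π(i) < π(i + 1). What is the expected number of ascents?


Write X = Σ X_I over i = 1, …, 8, with X_I the indicator of one ascent.
There are 8 indicators.
For each fixed i, the pair (π(i), π(i+1)) is a uniformly random ordered pair of distinct values from {1, …, 9}; by symmetry P[π(i) < π(i+1)] = 1/2.
By linearity: E[X] = 8 · (1/2) = (9 − 1) · (1/2) = 4 ≈ 4.00000.

E[X] = 4 = 4.00000.


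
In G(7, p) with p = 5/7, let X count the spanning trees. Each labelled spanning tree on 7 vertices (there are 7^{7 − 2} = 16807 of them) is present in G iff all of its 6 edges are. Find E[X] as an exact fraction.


K_7 has 7^{7 − 2} = 16807 labelled spanning trees.
For each such spanning tree H, let X_H = 1 if all 6 edges of H are present in G. Then P[X_H = 1] = p^{6} = (5/7)^{6} = 15625/117649.
By linearity of expectation: E[X] = Σ_H E[X_H] = 16807 · p^{6} = 16807 · 15625/117649 = 15625/7.
Numerically: E[X] ≈ 2232.

E[X] = 16807 · (5/7)^{6} = 15625/7 ≈ 2232.


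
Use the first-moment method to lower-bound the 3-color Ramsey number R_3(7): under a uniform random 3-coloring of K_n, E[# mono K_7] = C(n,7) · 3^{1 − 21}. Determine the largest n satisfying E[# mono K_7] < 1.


We need C(n, 7) · 3^{1 − 21} < 1, i.e. C(n, 7) < 3^{21 − 1} = 3486784401.
Check values of n near the boundary:
  n = 77: C(77, 7) = 2404808340; 2404808340 < 3486784401? YES
  n = 78: C(78, 7) = 2641902120; 2641902120 < 3486784401? YES
  n = 79: C(79, 7) = 2898753715; 2898753715 < 3486784401? YES
  n = 80: C(80, 7) = 3176716400; 3176716400 < 3486784401? YES
  n = 81: C(81, 7) = 3477216600; 3477216600 < 3486784401? YES
  n = 82: C(82, 7) = 3801756816; 3801756816 < 3486784401? NO
  n = 83: C(83, 7) = 4151918628; 4151918628 < 3486784401? NO
  n = 84: C(84, 7) = 4529365776; 4529365776 < 3486784401? NO
The largest n with C(n, 7) < 3486784401 is n = 81 (where E[X] = 42928600/43046721 ≈ 0.997256). Hence R_3(7) > 81, i.e. R_3(7) ≥ 82.

Largest n = 81; hence R_3(7) > 81.


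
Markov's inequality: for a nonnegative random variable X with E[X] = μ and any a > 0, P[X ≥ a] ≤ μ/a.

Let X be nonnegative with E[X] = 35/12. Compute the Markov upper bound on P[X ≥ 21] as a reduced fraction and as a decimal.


μ = E[X] = 35/12, a = 21.
Markov: P[X ≥ 21] ≤ μ/a = (35/12)/21 = 5/36.
Numerically: ≈ 0.138889.
(Since a = 21 > μ = 2.916667, the bound 5/36 is < 1 and informative.)

P[X ≥ 21] ≤ 5/36 ≈ 0.138889.


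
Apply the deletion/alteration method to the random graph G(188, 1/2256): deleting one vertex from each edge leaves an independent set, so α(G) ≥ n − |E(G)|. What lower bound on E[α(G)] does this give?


E[|E(G)|] = C(188, 2)·p = 17578 · (1/2256) = 187/24.
E[α(G)] ≥ n − E[|E(G)|] = 188 − 187/24 = 4325/24.
Numerically: ≈ 180.2083.
(This is only a lower bound; the true E[α(G)] may be larger.)

E[α(G)] ≥ 4325/24 ≈ 180.2083.


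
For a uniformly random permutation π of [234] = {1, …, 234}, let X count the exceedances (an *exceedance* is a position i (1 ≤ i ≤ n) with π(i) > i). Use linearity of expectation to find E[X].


Write X = Σ_{i=1}^{234} X_i, where X_i = 1_{π(i) > i}.
For each fixed i, π(i) is uniform over {1, …, 234} (marginal of a uniform permutation), so P[π(i) > i] = (n − i)/n. Summing: Σ_{i=1}^{234} (n − i)/n = (0 + 1 + … + 233)/234 = 234(234 − 1)/(2·234) = (234 − 1)/2.
Hence E[X] = Σ_{i=1}^{234} (234 − i)/234 = 233/2 ≈ 116.50000.

E[X] = 233/2 = 116.50000.


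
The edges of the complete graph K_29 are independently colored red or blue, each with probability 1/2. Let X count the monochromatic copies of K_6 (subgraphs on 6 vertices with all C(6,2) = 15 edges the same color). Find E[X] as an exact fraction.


Let X = Σ_S X_S over the C(29, 6) = 475020 subsets S of size 6, where X_S = 1 if the K_6 on S is monochromatic.
For a fixed S, the K_6 on S has C(6, 2) = 15 edges. P[all 15 edges red] = (1/2)^15, and likewise for blue, so P[monochromatic] = 2·(1/2)^15 = 2^{1 − 15} = 1/16384.
By linearity: E[X] = C(29, 6) · 2^{1 − 15} = 475020 · 1/16384 = 118755/4096.
Numerically: E[X] ≈ 28.9929.

E[X] = C(29,6)·2^(1−C(6,2)) = 118755/4096 ≈ 28.9929.
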